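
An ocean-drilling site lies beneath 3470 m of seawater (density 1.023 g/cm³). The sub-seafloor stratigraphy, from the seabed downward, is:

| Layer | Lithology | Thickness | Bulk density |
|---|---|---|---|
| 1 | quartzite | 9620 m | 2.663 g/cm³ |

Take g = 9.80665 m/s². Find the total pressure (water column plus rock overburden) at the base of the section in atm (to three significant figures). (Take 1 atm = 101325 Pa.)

seawater: 1023 kg/m³ × 9.80665 m/s² × 3470 m = 3.481×10^7 Pa = 343.6 atm
quartzite: 2663 kg/m³ × 9.80665 m/s² × 9620 m = 2.512×10^8 Pa = 2479 atm
Total = 343.6 + 2479 = 2823.0 atm

2820 atm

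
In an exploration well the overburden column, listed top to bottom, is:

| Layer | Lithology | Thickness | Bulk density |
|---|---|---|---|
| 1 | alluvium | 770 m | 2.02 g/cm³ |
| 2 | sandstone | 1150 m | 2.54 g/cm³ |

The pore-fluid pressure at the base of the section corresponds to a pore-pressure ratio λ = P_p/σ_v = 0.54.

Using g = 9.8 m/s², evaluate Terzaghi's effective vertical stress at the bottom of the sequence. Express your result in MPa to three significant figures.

Overburden (lithostatic) stress σ_v:
alluvium: 2020 kg/m³ × 9.8 m/s² × 770 m = 1.524×10^7 Pa = 15.24 MPa
sandstone: 2540 kg/m³ × 9.8 m/s² × 1150 m = 2.863×10^7 Pa = 28.63 MPa
Total = 15.24 + 28.63 = 43.869 MPa
Pore pressure P_p = λ·σ_v = 0.54 × 43.87 MPa = 23.69 MPa
Effective stress σ' = σ_v − P_p = 43.87 − 23.69 = 20.180 MPa

20.2 MPa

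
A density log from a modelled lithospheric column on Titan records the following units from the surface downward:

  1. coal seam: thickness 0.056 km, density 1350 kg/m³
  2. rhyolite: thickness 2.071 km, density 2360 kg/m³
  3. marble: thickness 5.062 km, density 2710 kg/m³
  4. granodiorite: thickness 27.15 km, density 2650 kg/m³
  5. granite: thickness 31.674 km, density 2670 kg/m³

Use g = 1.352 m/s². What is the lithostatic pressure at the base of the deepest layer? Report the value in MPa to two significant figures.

240 MPa

coal seam: 1350 kg/m³ × 1.352 m/s² × 56 m = 1.022×10^5 Pa = 0.1022 MPa
rhyolite: 2360 kg/m³ × 1.352 m/s² × 2071 m = 6.608×10^6 Pa = 6.608 MPa
marble: 2710 kg/m³ × 1.352 m/s² × 5062 m = 1.855×10^7 Pa = 18.55 MPa
granodiorite: 2650 kg/m³ × 1.352 m/s² × 27150 m = 9.727×10^7 Pa = 97.27 MPa
granite: 2670 kg/m³ × 1.352 m/s² × 31674 m = 1.143×10^8 Pa = 114.3 MPa
Total = 0.1022 + 6.608 + 18.55 + 97.27 + 114.3 = 236.87 MPa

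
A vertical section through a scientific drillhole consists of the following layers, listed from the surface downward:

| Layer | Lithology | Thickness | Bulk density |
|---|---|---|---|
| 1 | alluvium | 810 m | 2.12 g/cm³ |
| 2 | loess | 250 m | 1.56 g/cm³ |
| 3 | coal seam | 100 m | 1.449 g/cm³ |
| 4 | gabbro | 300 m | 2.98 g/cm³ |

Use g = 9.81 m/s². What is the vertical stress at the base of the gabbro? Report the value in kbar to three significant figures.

alluvium: 2120 kg/m³ × 9.81 m/s² × 810 m = 1.685×10^7 Pa = 0.1685 kbar
loess: 1560 kg/m³ × 9.81 m/s² × 250 m = 3.826×10^6 Pa = 0.03826 kbar
coal seam: 1449 kg/m³ × 9.81 m/s² × 100 m = 1.421×10^6 Pa = 0.01421 kbar
gabbro: 2980 kg/m³ × 9.81 m/s² × 300 m = 8.770×10^6 Pa = 0.08770 kbar
Total = 0.1685 + 0.03826 + 0.01421 + 0.08770 = 0.30863 kbar

0.309 kbar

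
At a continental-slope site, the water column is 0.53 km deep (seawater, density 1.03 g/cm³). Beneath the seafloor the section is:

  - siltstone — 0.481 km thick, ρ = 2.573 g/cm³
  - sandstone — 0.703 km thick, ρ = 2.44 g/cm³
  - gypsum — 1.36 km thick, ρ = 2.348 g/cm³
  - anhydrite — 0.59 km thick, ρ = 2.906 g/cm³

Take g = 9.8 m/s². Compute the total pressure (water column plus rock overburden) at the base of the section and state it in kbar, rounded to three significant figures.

seawater: 1030 kg/m³ × 9.8 m/s² × 530 m = 5.350×10^6 Pa = 0.05350 kbar
siltstone: 2573 kg/m³ × 9.8 m/s² × 481 m = 1.213×10^7 Pa = 0.1213 kbar
sandstone: 2440 kg/m³ × 9.8 m/s² × 703 m = 1.681×10^7 Pa = 0.1681 kbar
gypsum: 2348 kg/m³ × 9.8 m/s² × 1360 m = 3.129×10^7 Pa = 0.3129 kbar
anhydrite: 2906 kg/m³ × 9.8 m/s² × 590 m = 1.680×10^7 Pa = 0.1680 kbar
Total = 0.05350 + 0.1213 + 0.1681 + 0.3129 + 0.1680 = 0.82385 kbar

0.824 kbar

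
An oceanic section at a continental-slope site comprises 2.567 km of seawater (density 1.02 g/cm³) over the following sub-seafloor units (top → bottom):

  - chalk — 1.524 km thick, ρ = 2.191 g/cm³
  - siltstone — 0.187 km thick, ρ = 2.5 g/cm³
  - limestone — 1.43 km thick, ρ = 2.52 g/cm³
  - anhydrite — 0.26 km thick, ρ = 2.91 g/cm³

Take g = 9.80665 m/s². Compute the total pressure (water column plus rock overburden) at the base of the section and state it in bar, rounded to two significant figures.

1100 bar

seawater: 1020 kg/m³ × 9.80665 m/s² × 2567 m = 2.568×10^7 Pa = 256.8 bar
chalk: 2191 kg/m³ × 9.80665 m/s² × 1524 m = 3.275×10^7 Pa = 327.5 bar
siltstone: 2500 kg/m³ × 9.80665 m/s² × 187 m = 4.585×10^6 Pa = 45.85 bar
limestone: 2520 kg/m³ × 9.80665 m/s² × 1430 m = 3.534×10^7 Pa = 353.4 bar
anhydrite: 2910 kg/m³ × 9.80665 m/s² × 260 m = 7.420×10^6 Pa = 74.20 bar
Total = 256.8 + 327.5 + 45.85 + 353.4 + 74.20 = 1057.7 bar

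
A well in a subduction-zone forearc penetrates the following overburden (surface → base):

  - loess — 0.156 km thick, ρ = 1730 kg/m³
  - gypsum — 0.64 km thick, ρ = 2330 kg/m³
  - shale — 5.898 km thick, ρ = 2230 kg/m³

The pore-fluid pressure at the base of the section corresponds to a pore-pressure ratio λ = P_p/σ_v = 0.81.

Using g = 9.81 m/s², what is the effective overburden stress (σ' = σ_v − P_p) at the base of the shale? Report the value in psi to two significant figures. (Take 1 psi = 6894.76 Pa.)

Overburden (lithostatic) stress σ_v:
loess: 1730 kg/m³ × 9.81 m/s² × 156 m = 2.648×10^6 Pa = 2.648 MPa
gypsum: 2330 kg/m³ × 9.81 m/s² × 640 m = 1.463×10^7 Pa = 14.63 MPa
shale: 2230 kg/m³ × 9.81 m/s² × 5898 m = 1.290×10^8 Pa = 129.0 MPa
Total = 2.648 + 14.63 + 129.0 = 146.30 MPa
Pore pressure P_p = λ·σ_v = 0.81 × 146.3 MPa = 118.5 MPa
Effective stress σ' = σ_v − P_p = 146.3 − 118.5 = 27.797 MPa = 4031.7 psi

4000 psi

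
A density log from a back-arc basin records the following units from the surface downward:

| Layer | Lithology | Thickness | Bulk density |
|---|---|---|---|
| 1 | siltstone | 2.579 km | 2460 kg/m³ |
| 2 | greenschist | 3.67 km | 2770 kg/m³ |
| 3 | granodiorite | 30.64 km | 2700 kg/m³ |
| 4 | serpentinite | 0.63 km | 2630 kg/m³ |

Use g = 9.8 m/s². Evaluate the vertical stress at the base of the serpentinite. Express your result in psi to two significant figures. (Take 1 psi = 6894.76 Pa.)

140000 psi

siltstone: 2460 kg/m³ × 9.8 m/s² × 2579 m = 6.217×10^7 Pa = 9018 psi
greenschist: 2770 kg/m³ × 9.8 m/s² × 3670 m = 9.963×10^7 Pa = 14450 psi
granodiorite: 2700 kg/m³ × 9.8 m/s² × 30640 m = 8.107×10^8 Pa = 1.176×10^5 psi
serpentinite: 2630 kg/m³ × 9.8 m/s² × 630 m = 1.624×10^7 Pa = 2355 psi
Total = 9018 + 14450 + 1.176×10^5 + 2355 = 1.4341×10^5 psi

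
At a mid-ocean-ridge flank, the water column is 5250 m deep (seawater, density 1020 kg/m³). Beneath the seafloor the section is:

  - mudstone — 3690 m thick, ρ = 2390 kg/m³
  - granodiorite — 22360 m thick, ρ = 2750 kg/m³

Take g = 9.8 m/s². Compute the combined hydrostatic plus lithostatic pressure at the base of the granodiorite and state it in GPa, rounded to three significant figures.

seawater: 1020 kg/m³ × 9.8 m/s² × 5250 m = 5.248×10^7 Pa = 0.05248 GPa
mudstone: 2390 kg/m³ × 9.8 m/s² × 3690 m = 8.643×10^7 Pa = 0.08643 GPa
granodiorite: 2750 kg/m³ × 9.8 m/s² × 22360 m = 6.026×10^8 Pa = 0.6026 GPa
Total = 0.05248 + 0.08643 + 0.6026 = 0.74151 GPa

0.742 GPa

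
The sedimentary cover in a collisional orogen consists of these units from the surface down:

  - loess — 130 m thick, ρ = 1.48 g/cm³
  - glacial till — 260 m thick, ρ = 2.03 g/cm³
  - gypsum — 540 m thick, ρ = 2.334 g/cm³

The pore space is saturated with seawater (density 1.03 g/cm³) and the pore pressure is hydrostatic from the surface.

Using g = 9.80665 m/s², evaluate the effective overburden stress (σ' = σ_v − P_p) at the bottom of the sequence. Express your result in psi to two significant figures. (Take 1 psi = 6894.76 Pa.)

Overburden (lithostatic) stress σ_v:
loess: 1480 kg/m³ × 9.80665 m/s² × 130 m = 1.887×10^6 Pa = 1.887 MPa
glacial till: 2030 kg/m³ × 9.80665 m/s² × 260 m = 5.176×10^6 Pa = 5.176 MPa
gypsum: 2334 kg/m³ × 9.80665 m/s² × 540 m = 1.236×10^7 Pa = 12.36 MPa
Total = 1.887 + 5.176 + 12.36 = 19.423 MPa
Pore pressure P_p = 1030 kg/m³ × 9.80665 m/s² × 930 m = 9.394×10^6 Pa = 9.394 MPa
Effective stress σ' = σ_v − P_p = 19.42 − 9.394 = 10.029 MPa = 1454.6 psi

1500 psi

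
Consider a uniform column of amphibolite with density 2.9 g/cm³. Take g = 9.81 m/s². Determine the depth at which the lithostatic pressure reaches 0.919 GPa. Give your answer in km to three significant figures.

h = P/(ρg) = 0.919 GPa / (2900 kg/m³ × 9.81 m/s²) = 9.190×10^8 Pa / 28449 Pa/m = 32303 m
= 32.303 km

32.3 km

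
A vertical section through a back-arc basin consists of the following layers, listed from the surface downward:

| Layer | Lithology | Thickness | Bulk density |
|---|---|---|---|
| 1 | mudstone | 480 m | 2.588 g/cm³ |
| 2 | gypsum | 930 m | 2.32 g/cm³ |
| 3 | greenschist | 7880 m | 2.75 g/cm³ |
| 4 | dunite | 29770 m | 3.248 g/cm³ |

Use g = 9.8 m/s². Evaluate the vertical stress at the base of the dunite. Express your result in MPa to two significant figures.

mudstone: 2588 kg/m³ × 9.8 m/s² × 480 m = 1.217×10^7 Pa = 12.17 MPa
gypsum: 2320 kg/m³ × 9.8 m/s² × 930 m = 2.114×10^7 Pa = 21.14 MPa
greenschist: 2750 kg/m³ × 9.8 m/s² × 7880 m = 2.124×10^8 Pa = 212.4 MPa
dunite: 3248 kg/m³ × 9.8 m/s² × 29770 m = 9.476×10^8 Pa = 947.6 MPa
Total = 12.17 + 21.14 + 212.4 + 947.6 = 1193.3 MPa

1200 MPa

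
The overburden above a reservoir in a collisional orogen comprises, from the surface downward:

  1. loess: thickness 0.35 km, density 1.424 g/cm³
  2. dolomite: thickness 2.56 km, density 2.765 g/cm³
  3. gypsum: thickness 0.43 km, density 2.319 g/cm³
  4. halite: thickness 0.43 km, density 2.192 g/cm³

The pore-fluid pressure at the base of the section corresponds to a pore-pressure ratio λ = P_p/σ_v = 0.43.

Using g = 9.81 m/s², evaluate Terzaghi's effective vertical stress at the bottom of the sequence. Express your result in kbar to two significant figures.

Overburden (lithostatic) stress σ_v:
loess: 1424 kg/m³ × 9.81 m/s² × 350 m = 4.889×10^6 Pa = 4.889 MPa
dolomite: 2765 kg/m³ × 9.81 m/s² × 2560 m = 6.944×10^7 Pa = 69.44 MPa
gypsum: 2319 kg/m³ × 9.81 m/s² × 430 m = 9.782×10^6 Pa = 9.782 MPa
halite: 2192 kg/m³ × 9.81 m/s² × 430 m = 9.247×10^6 Pa = 9.247 MPa
Total = 4.889 + 69.44 + 9.782 + 9.247 = 93.357 MPa
Pore pressure P_p = λ·σ_v = 0.43 × 93.36 MPa = 40.14 MPa
Effective stress σ' = σ_v − P_p = 93.36 − 40.14 = 53.214 MPa = 0.53214 kbar

0.53 kbar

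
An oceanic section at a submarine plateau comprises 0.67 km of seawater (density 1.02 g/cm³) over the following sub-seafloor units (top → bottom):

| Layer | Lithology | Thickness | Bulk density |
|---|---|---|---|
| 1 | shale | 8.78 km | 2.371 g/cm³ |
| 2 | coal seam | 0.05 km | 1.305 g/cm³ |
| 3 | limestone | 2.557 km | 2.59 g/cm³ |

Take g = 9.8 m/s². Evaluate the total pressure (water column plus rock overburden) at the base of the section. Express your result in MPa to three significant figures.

276 MPa

seawater: 1020 kg/m³ × 9.8 m/s² × 670 m = 6.697×10^6 Pa = 6.697 MPa
shale: 2371 kg/m³ × 9.8 m/s² × 8780 m = 2.040×10^8 Pa = 204.0 MPa
coal seam: 1305 kg/m³ × 9.8 m/s² × 50 m = 6.395×10^5 Pa = 0.6395 MPa
limestone: 2590 kg/m³ × 9.8 m/s² × 2557 m = 6.490×10^7 Pa = 64.90 MPa
Total = 6.697 + 204.0 + 0.6395 + 64.90 = 276.25 MPa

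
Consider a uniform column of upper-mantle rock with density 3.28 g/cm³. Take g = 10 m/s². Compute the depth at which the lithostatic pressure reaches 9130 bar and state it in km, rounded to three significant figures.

h = P/(ρg) = 9130 bar / (3280 kg/m³ × 10 m/s²) = 9.130×10^8 Pa / 32800 Pa/m = 27835 m
= 27.835 km

27.8 km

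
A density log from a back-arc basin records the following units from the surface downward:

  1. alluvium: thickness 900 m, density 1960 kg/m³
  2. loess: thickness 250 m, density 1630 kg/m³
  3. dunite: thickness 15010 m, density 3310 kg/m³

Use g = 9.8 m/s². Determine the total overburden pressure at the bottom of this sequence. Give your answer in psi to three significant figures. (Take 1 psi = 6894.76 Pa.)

73700 psi

alluvium: 1960 kg/m³ × 9.8 m/s² × 900 m = 1.729×10^7 Pa = 2507 psi
loess: 1630 kg/m³ × 9.8 m/s² × 250 m = 3.994×10^6 Pa = 579.2 psi
dunite: 3310 kg/m³ × 9.8 m/s² × 15010 m = 4.869×10^8 Pa = 70618 psi
Total = 2507 + 579.2 + 70618 = 73705 psi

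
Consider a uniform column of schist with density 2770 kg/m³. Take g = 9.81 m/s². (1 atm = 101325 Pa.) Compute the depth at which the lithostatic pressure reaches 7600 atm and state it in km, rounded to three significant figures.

28.3 km

h = P/(ρg) = 7600 atm / (2770 kg/m³ × 9.81 m/s²) = 7.701×10^8 Pa / 27174 Pa/m = 28339 m
= 28.339 km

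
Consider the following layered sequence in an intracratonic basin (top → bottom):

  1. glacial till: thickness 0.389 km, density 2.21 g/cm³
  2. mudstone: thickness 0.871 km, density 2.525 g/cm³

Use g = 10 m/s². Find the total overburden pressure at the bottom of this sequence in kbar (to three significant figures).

0.306 kbar

glacial till: 2210 kg/m³ × 10 m/s² × 389 m = 8.597×10^6 Pa = 0.08597 kbar
mudstone: 2525 kg/m³ × 10 m/s² × 871 m = 2.199×10^7 Pa = 0.2199 kbar
Total = 0.08597 + 0.2199 = 0.30590 kbar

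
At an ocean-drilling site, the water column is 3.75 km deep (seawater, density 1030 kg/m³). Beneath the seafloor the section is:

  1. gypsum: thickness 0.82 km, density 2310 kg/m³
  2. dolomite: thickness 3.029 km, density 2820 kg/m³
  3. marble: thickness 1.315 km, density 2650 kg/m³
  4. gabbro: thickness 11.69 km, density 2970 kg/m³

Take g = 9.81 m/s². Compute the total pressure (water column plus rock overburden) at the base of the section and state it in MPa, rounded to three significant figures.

515 MPa

seawater: 1030 kg/m³ × 9.81 m/s² × 3750 m = 3.789×10^7 Pa = 37.89 MPa
gypsum: 2310 kg/m³ × 9.81 m/s² × 820 m = 1.858×10^7 Pa = 18.58 MPa
dolomite: 2820 kg/m³ × 9.81 m/s² × 3029 m = 8.379×10^7 Pa = 83.79 MPa
marble: 2650 kg/m³ × 9.81 m/s² × 1315 m = 3.419×10^7 Pa = 34.19 MPa
gabbro: 2970 kg/m³ × 9.81 m/s² × 11690 m = 3.406×10^8 Pa = 340.6 MPa
Total = 37.89 + 18.58 + 83.79 + 34.19 + 340.6 = 515.05 MPa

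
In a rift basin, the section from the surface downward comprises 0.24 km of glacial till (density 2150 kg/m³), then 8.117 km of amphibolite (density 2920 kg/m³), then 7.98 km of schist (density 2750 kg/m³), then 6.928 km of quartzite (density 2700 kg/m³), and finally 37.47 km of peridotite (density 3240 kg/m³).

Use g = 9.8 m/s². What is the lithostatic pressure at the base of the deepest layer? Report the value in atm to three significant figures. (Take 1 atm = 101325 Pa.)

glacial till: 2150 kg/m³ × 9.8 m/s² × 240 m = 5.057×10^6 Pa = 49.91 atm
amphibolite: 2920 kg/m³ × 9.8 m/s² × 8117 m = 2.323×10^8 Pa = 2292 atm
schist: 2750 kg/m³ × 9.8 m/s² × 7980 m = 2.151×10^8 Pa = 2122 atm
quartzite: 2700 kg/m³ × 9.8 m/s² × 6928 m = 1.833×10^8 Pa = 1809 atm
peridotite: 3240 kg/m³ × 9.8 m/s² × 37470 m = 1.190×10^9 Pa = 11742 atm
Total = 49.91 + 2292 + 2122 + 1809 + 11742 = 18016 atm

18000 atm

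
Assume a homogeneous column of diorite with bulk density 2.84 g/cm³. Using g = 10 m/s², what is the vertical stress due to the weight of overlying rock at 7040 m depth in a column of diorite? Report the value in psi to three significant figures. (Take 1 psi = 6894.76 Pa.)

29000 psi

diorite: 2840 kg/m³ × 10 m/s² × 7040 m = 1.999×10^8 Pa = 28998 psi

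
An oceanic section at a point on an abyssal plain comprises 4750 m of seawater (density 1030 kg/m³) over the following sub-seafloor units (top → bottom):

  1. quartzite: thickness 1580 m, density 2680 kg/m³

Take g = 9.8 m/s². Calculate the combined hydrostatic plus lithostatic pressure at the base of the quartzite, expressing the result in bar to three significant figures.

894 bar

seawater: 1030 kg/m³ × 9.8 m/s² × 4750 m = 4.795×10^7 Pa = 479.5 bar
quartzite: 2680 kg/m³ × 9.8 m/s² × 1580 m = 4.150×10^7 Pa = 415.0 bar
Total = 479.5 + 415.0 = 894.44 bar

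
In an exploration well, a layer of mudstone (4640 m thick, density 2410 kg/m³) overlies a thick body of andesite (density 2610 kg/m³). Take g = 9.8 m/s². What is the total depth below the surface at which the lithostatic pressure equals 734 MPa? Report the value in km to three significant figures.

29.1 km

Pressure at base of upper layers: 2410×9.8×4640 = 1.096×10^8 Pa = 109.6 MPa
Remaining pressure to be supplied by andesite: 7.340×10^8 − 1.096×10^8 = 6.244×10^8 Pa
Additional depth in andesite = 6.244×10^8 Pa / (2610 kg/m³ × 9.8 m/s²) = 24412 m
Total depth = 4640 m + 24412 m = 29052 m
= 29.052 km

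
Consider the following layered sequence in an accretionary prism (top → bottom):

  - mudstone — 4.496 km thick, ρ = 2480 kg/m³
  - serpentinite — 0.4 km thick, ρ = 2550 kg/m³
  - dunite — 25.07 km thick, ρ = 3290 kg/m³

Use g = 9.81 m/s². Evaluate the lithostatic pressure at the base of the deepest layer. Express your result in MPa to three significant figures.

929 MPa

mudstone: 2480 kg/m³ × 9.81 m/s² × 4496 m = 1.094×10^8 Pa = 109.4 MPa
serpentinite: 2550 kg/m³ × 9.81 m/s² × 400 m = 1.001×10^7 Pa = 10.01 MPa
dunite: 3290 kg/m³ × 9.81 m/s² × 25070 m = 8.091×10^8 Pa = 809.1 MPa
Total = 109.4 + 10.01 + 809.1 = 928.52 MPa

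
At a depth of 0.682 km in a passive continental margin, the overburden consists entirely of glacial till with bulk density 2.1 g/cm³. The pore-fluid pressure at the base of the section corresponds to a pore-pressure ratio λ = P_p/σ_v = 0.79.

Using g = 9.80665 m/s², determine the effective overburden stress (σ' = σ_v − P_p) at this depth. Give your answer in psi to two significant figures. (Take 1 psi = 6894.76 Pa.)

Overburden (lithostatic) stress σ_v:
glacial till: 2100 kg/m³ × 9.80665 m/s² × 682 m = 1.405×10^7 Pa = 14.05 MPa
Pore pressure P_p = λ·σ_v = 0.79 × 14.05 MPa = 11.10 MPa
Effective stress σ' = σ_v − P_p = 14.05 − 11.10 = 2.9495 MPa = 427.78 psi

430 psi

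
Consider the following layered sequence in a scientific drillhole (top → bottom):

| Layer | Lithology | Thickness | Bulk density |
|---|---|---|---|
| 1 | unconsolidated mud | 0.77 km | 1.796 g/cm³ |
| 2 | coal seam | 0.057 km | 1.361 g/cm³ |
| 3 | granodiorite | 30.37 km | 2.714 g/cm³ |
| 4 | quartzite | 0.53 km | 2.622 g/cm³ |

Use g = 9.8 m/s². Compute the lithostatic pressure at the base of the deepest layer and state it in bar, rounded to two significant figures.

unconsolidated mud: 1796 kg/m³ × 9.8 m/s² × 770 m = 1.355×10^7 Pa = 135.5 bar
coal seam: 1361 kg/m³ × 9.8 m/s² × 57 m = 7.603×10^5 Pa = 7.603 bar
granodiorite: 2714 kg/m³ × 9.8 m/s² × 30370 m = 8.078×10^8 Pa = 8078 bar
quartzite: 2622 kg/m³ × 9.8 m/s² × 530 m = 1.362×10^7 Pa = 136.2 bar
Total = 135.5 + 7.603 + 8078 + 136.2 = 8356.9 bar

8400 bar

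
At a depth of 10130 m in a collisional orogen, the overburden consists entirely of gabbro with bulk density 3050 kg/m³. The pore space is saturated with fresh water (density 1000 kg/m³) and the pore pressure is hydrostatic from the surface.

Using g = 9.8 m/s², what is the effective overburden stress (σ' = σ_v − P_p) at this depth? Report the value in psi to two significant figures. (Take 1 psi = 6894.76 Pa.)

30000 psi

Overburden (lithostatic) stress σ_v:
gabbro: 3050 kg/m³ × 9.8 m/s² × 10130 m = 3.028×10^8 Pa = 302.8 MPa
Pore pressure P_p = 1000 kg/m³ × 9.8 m/s² × 10130 m = 9.927×10^7 Pa = 99.27 MPa
Effective stress σ' = σ_v − P_p = 302.8 − 99.27 = 203.51 MPa = 29517 psi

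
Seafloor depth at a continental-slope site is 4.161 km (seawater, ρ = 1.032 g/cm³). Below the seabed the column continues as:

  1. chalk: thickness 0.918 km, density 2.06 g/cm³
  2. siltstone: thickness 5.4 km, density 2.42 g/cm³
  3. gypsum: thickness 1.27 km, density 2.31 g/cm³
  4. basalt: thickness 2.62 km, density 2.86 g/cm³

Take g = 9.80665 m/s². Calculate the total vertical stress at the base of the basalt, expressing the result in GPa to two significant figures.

0.29 GPa

seawater: 1032 kg/m³ × 9.80665 m/s² × 4161 m = 4.211×10^7 Pa = 0.04211 GPa
chalk: 2060 kg/m³ × 9.80665 m/s² × 918 m = 1.855×10^7 Pa = 0.01855 GPa
siltstone: 2420 kg/m³ × 9.80665 m/s² × 5400 m = 1.282×10^8 Pa = 0.1282 GPa
gypsum: 2310 kg/m³ × 9.80665 m/s² × 1270 m = 2.877×10^7 Pa = 0.02877 GPa
basalt: 2860 kg/m³ × 9.80665 m/s² × 2620 m = 7.348×10^7 Pa = 0.07348 GPa
Total = 0.04211 + 0.01855 + 0.1282 + 0.02877 + 0.07348 = 0.29106 GPa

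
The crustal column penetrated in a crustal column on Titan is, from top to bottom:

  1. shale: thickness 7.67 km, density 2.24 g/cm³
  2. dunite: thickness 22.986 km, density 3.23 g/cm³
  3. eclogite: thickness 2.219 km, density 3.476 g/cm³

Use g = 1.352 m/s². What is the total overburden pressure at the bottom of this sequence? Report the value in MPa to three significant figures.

shale: 2240 kg/m³ × 1.352 m/s² × 7670 m = 2.323×10^7 Pa = 23.23 MPa
dunite: 3230 kg/m³ × 1.352 m/s² × 22986 m = 1.004×10^8 Pa = 100.4 MPa
eclogite: 3476 kg/m³ × 1.352 m/s² × 2219 m = 1.043×10^7 Pa = 10.43 MPa
Total = 23.23 + 100.4 + 10.43 = 134.04 MPa

134 MPa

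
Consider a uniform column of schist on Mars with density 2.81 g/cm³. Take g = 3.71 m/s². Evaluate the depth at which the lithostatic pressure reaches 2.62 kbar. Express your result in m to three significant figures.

h = P/(ρg) = 2.62 kbar / (2810 kg/m³ × 3.71 m/s²) = 2.620×10^8 Pa / 10425 Pa/m = 25132 m

25100 m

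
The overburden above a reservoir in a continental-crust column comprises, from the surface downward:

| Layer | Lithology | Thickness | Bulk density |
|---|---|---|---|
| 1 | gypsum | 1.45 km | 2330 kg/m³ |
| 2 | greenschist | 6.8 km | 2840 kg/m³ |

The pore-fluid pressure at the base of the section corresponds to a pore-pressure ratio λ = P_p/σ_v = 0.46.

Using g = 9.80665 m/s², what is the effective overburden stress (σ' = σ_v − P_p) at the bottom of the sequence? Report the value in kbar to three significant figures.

1.20 kbar

Overburden (lithostatic) stress σ_v:
gypsum: 2330 kg/m³ × 9.80665 m/s² × 1450 m = 3.313×10^7 Pa = 33.13 MPa
greenschist: 2840 kg/m³ × 9.80665 m/s² × 6800 m = 1.894×10^8 Pa = 189.4 MPa
Total = 33.13 + 189.4 = 222.52 MPa
Pore pressure P_p = λ·σ_v = 0.46 × 222.5 MPa = 102.4 MPa
Effective stress σ' = σ_v − P_p = 222.5 − 102.4 = 120.16 MPa = 1.2016 kbar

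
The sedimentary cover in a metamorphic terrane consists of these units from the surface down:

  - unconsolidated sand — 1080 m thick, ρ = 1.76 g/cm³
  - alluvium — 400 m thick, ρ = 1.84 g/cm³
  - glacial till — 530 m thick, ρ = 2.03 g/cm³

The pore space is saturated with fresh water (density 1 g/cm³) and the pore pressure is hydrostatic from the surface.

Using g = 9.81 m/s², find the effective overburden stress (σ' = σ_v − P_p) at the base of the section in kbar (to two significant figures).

Overburden (lithostatic) stress σ_v:
unconsolidated sand: 1760 kg/m³ × 9.81 m/s² × 1080 m = 1.865×10^7 Pa = 18.65 MPa
alluvium: 1840 kg/m³ × 9.81 m/s² × 400 m = 7.220×10^6 Pa = 7.220 MPa
glacial till: 2030 kg/m³ × 9.81 m/s² × 530 m = 1.055×10^7 Pa = 10.55 MPa
Total = 18.65 + 7.220 + 10.55 = 36.422 MPa
Pore pressure P_p = 1000 kg/m³ × 9.81 m/s² × 2010 m = 1.972×10^7 Pa = 19.72 MPa
Effective stress σ' = σ_v − P_p = 36.42 − 19.72 = 16.703 MPa = 0.16703 kbar

0.17 kbar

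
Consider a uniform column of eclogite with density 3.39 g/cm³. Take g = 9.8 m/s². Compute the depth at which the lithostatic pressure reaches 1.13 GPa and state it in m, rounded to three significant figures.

34000 m

h = P/(ρg) = 1.13 GPa / (3390 kg/m³ × 9.8 m/s²) = 1.130×10^9 Pa / 33222 Pa/m = 34014 m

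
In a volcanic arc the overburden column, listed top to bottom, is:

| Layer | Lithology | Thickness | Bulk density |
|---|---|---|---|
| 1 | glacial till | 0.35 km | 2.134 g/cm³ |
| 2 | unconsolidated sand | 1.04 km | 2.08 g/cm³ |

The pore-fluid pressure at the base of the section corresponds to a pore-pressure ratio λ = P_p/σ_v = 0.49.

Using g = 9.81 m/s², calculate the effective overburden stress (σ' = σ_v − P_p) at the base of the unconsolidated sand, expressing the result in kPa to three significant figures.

14600 kPa

Overburden (lithostatic) stress σ_v:
glacial till: 2134 kg/m³ × 9.81 m/s² × 350 m = 7.327×10^6 Pa = 7.327 MPa
unconsolidated sand: 2080 kg/m³ × 9.81 m/s² × 1040 m = 2.122×10^7 Pa = 21.22 MPa
Total = 7.327 + 21.22 = 28.548 MPa
Pore pressure P_p = λ·σ_v = 0.49 × 28.55 MPa = 13.99 MPa
Effective stress σ' = σ_v − P_p = 28.55 − 13.99 = 14.560 MPa = 14560 kPa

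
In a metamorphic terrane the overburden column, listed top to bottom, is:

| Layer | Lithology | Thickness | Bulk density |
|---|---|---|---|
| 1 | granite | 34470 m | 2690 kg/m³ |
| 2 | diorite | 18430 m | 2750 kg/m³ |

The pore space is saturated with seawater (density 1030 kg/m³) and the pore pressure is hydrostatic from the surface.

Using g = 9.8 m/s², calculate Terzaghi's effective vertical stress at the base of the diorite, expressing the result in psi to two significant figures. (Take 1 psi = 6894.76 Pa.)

130000 psi

Overburden (lithostatic) stress σ_v:
granite: 2690 kg/m³ × 9.8 m/s² × 34470 m = 9.087×10^8 Pa = 908.7 MPa
diorite: 2750 kg/m³ × 9.8 m/s² × 18430 m = 4.967×10^8 Pa = 496.7 MPa
Total = 908.7 + 496.7 = 1405.4 MPa
Pore pressure P_p = 1030 kg/m³ × 9.8 m/s² × 52900 m = 5.340×10^8 Pa = 534.0 MPa
Effective stress σ' = σ_v − P_p = 1405 − 534.0 = 871.41 MPa = 1.2639×10^5 psi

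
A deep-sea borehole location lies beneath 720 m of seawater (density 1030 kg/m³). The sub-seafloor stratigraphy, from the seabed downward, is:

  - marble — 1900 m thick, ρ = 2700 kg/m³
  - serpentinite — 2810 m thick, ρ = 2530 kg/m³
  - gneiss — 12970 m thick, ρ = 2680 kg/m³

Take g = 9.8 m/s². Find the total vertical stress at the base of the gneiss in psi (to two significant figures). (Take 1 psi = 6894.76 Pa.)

seawater: 1030 kg/m³ × 9.8 m/s² × 720 m = 7.268×10^6 Pa = 1054 psi
marble: 2700 kg/m³ × 9.8 m/s² × 1900 m = 5.027×10^7 Pa = 7292 psi
serpentinite: 2530 kg/m³ × 9.8 m/s² × 2810 m = 6.967×10^7 Pa = 10105 psi
gneiss: 2680 kg/m³ × 9.8 m/s² × 12970 m = 3.406×10^8 Pa = 49406 psi
Total = 1054 + 7292 + 10105 + 49406 = 67857 psi

68000 psi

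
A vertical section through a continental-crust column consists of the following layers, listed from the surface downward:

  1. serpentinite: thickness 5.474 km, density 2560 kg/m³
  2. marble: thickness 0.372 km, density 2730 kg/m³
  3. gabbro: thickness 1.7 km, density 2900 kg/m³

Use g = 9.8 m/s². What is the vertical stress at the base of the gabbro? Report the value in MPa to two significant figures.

200 MPa

serpentinite: 2560 kg/m³ × 9.8 m/s² × 5474 m = 1.373×10^8 Pa = 137.3 MPa
marble: 2730 kg/m³ × 9.8 m/s² × 372 m = 9.952×10^6 Pa = 9.952 MPa
gabbro: 2900 kg/m³ × 9.8 m/s² × 1700 m = 4.831×10^7 Pa = 48.31 MPa
Total = 137.3 + 9.952 + 48.31 = 195.60 MPa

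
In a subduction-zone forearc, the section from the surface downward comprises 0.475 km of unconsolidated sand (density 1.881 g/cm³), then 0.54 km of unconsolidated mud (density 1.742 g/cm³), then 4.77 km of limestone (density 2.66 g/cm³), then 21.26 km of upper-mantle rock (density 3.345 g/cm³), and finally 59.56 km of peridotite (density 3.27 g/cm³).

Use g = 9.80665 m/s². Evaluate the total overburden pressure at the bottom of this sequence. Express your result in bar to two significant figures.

27000 bar

unconsolidated sand: 1881 kg/m³ × 9.80665 m/s² × 475 m = 8.762×10^6 Pa = 87.62 bar
unconsolidated mud: 1742 kg/m³ × 9.80665 m/s² × 540 m = 9.225×10^6 Pa = 92.25 bar
limestone: 2660 kg/m³ × 9.80665 m/s² × 4770 m = 1.244×10^8 Pa = 1244 bar
upper-mantle rock: 3345 kg/m³ × 9.80665 m/s² × 21260 m = 6.974×10^8 Pa = 6974 bar
peridotite: 3270 kg/m³ × 9.80665 m/s² × 59560 m = 1.910×10^9 Pa = 19100 bar
Total = 87.62 + 92.25 + 1244 + 6974 + 19100 = 27498 bar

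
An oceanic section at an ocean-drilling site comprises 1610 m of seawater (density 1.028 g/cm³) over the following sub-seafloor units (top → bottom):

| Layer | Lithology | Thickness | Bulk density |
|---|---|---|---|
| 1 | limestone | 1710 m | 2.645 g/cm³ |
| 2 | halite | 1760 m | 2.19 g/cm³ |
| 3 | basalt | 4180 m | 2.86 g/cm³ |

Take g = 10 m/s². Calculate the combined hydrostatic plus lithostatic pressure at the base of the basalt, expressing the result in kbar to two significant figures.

2.2 kbar

seawater: 1028 kg/m³ × 10 m/s² × 1610 m = 1.655×10^7 Pa = 0.1655 kbar
limestone: 2645 kg/m³ × 10 m/s² × 1710 m = 4.523×10^7 Pa = 0.4523 kbar
halite: 2190 kg/m³ × 10 m/s² × 1760 m = 3.854×10^7 Pa = 0.3854 kbar
basalt: 2860 kg/m³ × 10 m/s² × 4180 m = 1.195×10^8 Pa = 1.195 kbar
Total = 0.1655 + 0.4523 + 0.3854 + 1.195 = 2.1987 kbar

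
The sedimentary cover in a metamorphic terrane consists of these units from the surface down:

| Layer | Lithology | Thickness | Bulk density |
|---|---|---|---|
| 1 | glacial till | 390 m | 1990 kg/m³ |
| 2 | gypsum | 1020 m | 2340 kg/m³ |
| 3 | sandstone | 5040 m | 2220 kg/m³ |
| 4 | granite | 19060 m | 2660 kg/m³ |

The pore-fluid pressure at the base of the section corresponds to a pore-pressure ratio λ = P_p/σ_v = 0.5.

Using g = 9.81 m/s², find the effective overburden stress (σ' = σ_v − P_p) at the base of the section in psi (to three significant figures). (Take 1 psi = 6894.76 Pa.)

Overburden (lithostatic) stress σ_v:
glacial till: 1990 kg/m³ × 9.81 m/s² × 390 m = 7.614×10^6 Pa = 7.614 MPa
gypsum: 2340 kg/m³ × 9.81 m/s² × 1020 m = 2.341×10^7 Pa = 23.41 MPa
sandstone: 2220 kg/m³ × 9.81 m/s² × 5040 m = 1.098×10^8 Pa = 109.8 MPa
granite: 2660 kg/m³ × 9.81 m/s² × 19060 m = 4.974×10^8 Pa = 497.4 MPa
Total = 7.614 + 23.41 + 109.8 + 497.4 = 638.15 MPa
Pore pressure P_p = λ·σ_v = 0.5 × 638.2 MPa = 319.1 MPa
Effective stress σ' = σ_v − P_p = 638.2 − 319.1 = 319.08 MPa = 46278 psi

46300 psi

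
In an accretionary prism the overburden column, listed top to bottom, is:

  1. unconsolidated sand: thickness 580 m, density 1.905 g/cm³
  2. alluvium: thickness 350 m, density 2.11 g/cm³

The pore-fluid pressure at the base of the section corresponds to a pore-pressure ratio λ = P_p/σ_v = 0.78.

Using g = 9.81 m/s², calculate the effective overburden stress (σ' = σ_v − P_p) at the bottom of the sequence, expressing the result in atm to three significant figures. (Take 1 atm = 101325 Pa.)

Overburden (lithostatic) stress σ_v:
unconsolidated sand: 1905 kg/m³ × 9.81 m/s² × 580 m = 1.084×10^7 Pa = 10.84 MPa
alluvium: 2110 kg/m³ × 9.81 m/s² × 350 m = 7.245×10^6 Pa = 7.245 MPa
Total = 10.84 + 7.245 = 18.084 MPa
Pore pressure P_p = λ·σ_v = 0.78 × 18.08 MPa = 14.11 MPa
Effective stress σ' = σ_v − P_p = 18.08 − 14.11 = 3.9784 MPa = 39.264 atm

39.3 atm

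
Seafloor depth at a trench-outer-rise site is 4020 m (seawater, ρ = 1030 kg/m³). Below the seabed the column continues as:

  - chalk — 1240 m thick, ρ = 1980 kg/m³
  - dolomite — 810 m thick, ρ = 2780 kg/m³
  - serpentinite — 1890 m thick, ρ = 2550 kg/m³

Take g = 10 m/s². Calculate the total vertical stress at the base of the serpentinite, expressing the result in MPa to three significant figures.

137 MPa

seawater: 1030 kg/m³ × 10 m/s² × 4020 m = 4.141×10^7 Pa = 41.41 MPa
chalk: 1980 kg/m³ × 10 m/s² × 1240 m = 2.455×10^7 Pa = 24.55 MPa
dolomite: 2780 kg/m³ × 10 m/s² × 810 m = 2.252×10^7 Pa = 22.52 MPa
serpentinite: 2550 kg/m³ × 10 m/s² × 1890 m = 4.819×10^7 Pa = 48.20 MPa
Total = 41.41 + 24.55 + 22.52 + 48.20 = 136.67 MPa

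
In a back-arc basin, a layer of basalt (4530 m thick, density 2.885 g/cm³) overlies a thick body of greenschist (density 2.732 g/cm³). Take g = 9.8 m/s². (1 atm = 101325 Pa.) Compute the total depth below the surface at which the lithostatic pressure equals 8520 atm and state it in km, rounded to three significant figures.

Pressure at base of upper layers: 2885×9.8×4530 = 1.281×10^8 Pa = 1264 atm
Remaining pressure to be supplied by greenschist: 8.633×10^8 − 1.281×10^8 = 7.352×10^8 Pa
Additional depth in greenschist = 7.352×10^8 Pa / (2732 kg/m³ × 9.8 m/s²) = 27460 m
Total depth = 4530 m + 27460 m = 31990 m
= 31.990 km

32.0 km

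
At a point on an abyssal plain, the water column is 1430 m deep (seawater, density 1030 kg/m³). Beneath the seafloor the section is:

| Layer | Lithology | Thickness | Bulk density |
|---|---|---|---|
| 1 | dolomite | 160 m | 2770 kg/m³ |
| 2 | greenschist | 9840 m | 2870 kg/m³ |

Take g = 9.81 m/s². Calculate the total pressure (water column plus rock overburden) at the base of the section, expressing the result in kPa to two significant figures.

300000 kPa

seawater: 1030 kg/m³ × 9.81 m/s² × 1430 m = 1.445×10^7 Pa = 14449 kPa
dolomite: 2770 kg/m³ × 9.81 m/s² × 160 m = 4.348×10^6 Pa = 4348 kPa
greenschist: 2870 kg/m³ × 9.81 m/s² × 9840 m = 2.770×10^8 Pa = 2.770×10^5 kPa
Total = 14449 + 4348 + 2.770×10^5 = 2.9584×10^5 kPa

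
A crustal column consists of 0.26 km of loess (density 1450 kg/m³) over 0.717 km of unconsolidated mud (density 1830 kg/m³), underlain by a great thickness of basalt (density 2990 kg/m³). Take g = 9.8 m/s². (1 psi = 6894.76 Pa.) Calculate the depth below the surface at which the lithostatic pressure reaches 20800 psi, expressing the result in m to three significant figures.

5310 m

Pressure at base of upper layers: 1450×9.8×260 + 1830×9.8×717 = 1.655×10^7 Pa = 2401 psi
Remaining pressure to be supplied by basalt: 1.434×10^8 − 1.655×10^7 = 1.269×10^8 Pa
Additional depth in basalt = 1.269×10^8 Pa / (2990 kg/m³ × 9.8 m/s²) = 4329.3 m
Total depth = 977 m + 4329.3 m = 5306.3 m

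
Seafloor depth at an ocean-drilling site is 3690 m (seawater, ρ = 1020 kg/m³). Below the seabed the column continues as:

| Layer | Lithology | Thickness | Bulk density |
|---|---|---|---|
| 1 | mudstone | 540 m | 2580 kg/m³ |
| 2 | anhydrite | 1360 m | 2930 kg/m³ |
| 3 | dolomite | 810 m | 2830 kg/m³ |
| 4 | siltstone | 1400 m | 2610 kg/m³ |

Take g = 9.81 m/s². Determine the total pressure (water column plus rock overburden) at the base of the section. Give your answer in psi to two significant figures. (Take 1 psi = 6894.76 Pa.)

seawater: 1020 kg/m³ × 9.81 m/s² × 3690 m = 3.692×10^7 Pa = 5355 psi
mudstone: 2580 kg/m³ × 9.81 m/s² × 540 m = 1.367×10^7 Pa = 1982 psi
anhydrite: 2930 kg/m³ × 9.81 m/s² × 1360 m = 3.909×10^7 Pa = 5670 psi
dolomite: 2830 kg/m³ × 9.81 m/s² × 810 m = 2.249×10^7 Pa = 3262 psi
siltstone: 2610 kg/m³ × 9.81 m/s² × 1400 m = 3.585×10^7 Pa = 5199 psi
Total = 5355 + 1982 + 5670 + 3262 + 5199 = 21468 psi

21000 psi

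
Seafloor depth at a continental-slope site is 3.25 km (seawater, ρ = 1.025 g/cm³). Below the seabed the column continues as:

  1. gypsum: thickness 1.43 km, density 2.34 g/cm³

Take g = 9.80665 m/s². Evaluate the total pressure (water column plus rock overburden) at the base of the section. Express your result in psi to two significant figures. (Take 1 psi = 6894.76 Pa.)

seawater: 1025 kg/m³ × 9.80665 m/s² × 3250 m = 3.267×10^7 Pa = 4738 psi
gypsum: 2340 kg/m³ × 9.80665 m/s² × 1430 m = 3.282×10^7 Pa = 4759 psi
Total = 4738 + 4759 = 9497.6 psi

9500 psi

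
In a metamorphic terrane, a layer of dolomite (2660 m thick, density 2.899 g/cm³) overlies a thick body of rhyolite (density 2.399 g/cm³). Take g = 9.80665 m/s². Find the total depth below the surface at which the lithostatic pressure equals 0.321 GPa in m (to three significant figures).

Pressure at base of upper layers: 2899×9.80665×2660 = 7.562×10^7 Pa = 0.07562 GPa
Remaining pressure to be supplied by rhyolite: 3.210×10^8 − 7.562×10^7 = 2.454×10^8 Pa
Additional depth in rhyolite = 2.454×10^8 Pa / (2399 kg/m³ × 9.80665 m/s²) = 10430 m
Total depth = 2660 m + 10430 m = 13090 m

13100 m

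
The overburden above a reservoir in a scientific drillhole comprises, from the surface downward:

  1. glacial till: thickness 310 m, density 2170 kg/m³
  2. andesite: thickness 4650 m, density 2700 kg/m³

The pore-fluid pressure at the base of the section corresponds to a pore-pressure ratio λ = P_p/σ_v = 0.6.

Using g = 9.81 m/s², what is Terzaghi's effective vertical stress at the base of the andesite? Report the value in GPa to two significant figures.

0.052 GPa

Overburden (lithostatic) stress σ_v:
glacial till: 2170 kg/m³ × 9.81 m/s² × 310 m = 6.599×10^6 Pa = 6.599 MPa
andesite: 2700 kg/m³ × 9.81 m/s² × 4650 m = 1.232×10^8 Pa = 123.2 MPa
Total = 6.599 + 123.2 = 129.76 MPa
Pore pressure P_p = λ·σ_v = 0.6 × 129.8 MPa = 77.86 MPa
Effective stress σ' = σ_v − P_p = 129.8 − 77.86 = 51.905 MPa = 0.051905 GPa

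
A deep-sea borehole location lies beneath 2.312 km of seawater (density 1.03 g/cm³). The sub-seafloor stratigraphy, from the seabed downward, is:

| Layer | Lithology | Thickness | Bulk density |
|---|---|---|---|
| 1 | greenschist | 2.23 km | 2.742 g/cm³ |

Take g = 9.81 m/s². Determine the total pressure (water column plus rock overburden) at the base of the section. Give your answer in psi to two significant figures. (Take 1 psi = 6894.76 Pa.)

seawater: 1030 kg/m³ × 9.81 m/s² × 2312 m = 2.336×10^7 Pa = 3388 psi
greenschist: 2742 kg/m³ × 9.81 m/s² × 2230 m = 5.998×10^7 Pa = 8700 psi
Total = 3388 + 8700 = 12088 psi

12000 psi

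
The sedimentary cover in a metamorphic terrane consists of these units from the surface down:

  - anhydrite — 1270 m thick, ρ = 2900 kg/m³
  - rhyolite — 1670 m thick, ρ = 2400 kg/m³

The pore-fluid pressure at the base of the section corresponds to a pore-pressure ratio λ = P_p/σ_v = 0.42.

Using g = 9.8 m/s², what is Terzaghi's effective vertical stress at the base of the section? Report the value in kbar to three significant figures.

0.437 kbar

Overburden (lithostatic) stress σ_v:
anhydrite: 2900 kg/m³ × 9.8 m/s² × 1270 m = 3.609×10^7 Pa = 36.09 MPa
rhyolite: 2400 kg/m³ × 9.8 m/s² × 1670 m = 3.928×10^7 Pa = 39.28 MPa
Total = 36.09 + 39.28 = 75.372 MPa
Pore pressure P_p = λ·σ_v = 0.42 × 75.37 MPa = 31.66 MPa
Effective stress σ' = σ_v − P_p = 75.37 − 31.66 = 43.716 MPa = 0.43716 kbar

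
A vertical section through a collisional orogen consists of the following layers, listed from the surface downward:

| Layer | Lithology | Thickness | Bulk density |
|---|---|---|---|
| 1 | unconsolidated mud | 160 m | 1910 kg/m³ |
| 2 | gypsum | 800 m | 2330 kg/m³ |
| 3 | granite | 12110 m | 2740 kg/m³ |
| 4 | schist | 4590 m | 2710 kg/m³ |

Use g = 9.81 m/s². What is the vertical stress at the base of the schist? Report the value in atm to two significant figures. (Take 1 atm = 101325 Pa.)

unconsolidated mud: 1910 kg/m³ × 9.81 m/s² × 160 m = 2.998×10^6 Pa = 29.59 atm
gypsum: 2330 kg/m³ × 9.81 m/s² × 800 m = 1.829×10^7 Pa = 180.5 atm
granite: 2740 kg/m³ × 9.81 m/s² × 12110 m = 3.255×10^8 Pa = 3213 atm
schist: 2710 kg/m³ × 9.81 m/s² × 4590 m = 1.220×10^8 Pa = 1204 atm
Total = 29.59 + 180.5 + 3213 + 1204 = 4626.9 atm

4600 atm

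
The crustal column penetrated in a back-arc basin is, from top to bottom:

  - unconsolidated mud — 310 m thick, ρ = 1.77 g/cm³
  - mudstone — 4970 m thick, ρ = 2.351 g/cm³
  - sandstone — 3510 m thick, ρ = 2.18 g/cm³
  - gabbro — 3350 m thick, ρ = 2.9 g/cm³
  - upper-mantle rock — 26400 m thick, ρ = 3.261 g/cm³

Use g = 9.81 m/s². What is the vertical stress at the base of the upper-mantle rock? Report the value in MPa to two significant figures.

unconsolidated mud: 1770 kg/m³ × 9.81 m/s² × 310 m = 5.383×10^6 Pa = 5.383 MPa
mudstone: 2351 kg/m³ × 9.81 m/s² × 4970 m = 1.146×10^8 Pa = 114.6 MPa
sandstone: 2180 kg/m³ × 9.81 m/s² × 3510 m = 7.506×10^7 Pa = 75.06 MPa
gabbro: 2900 kg/m³ × 9.81 m/s² × 3350 m = 9.530×10^7 Pa = 95.30 MPa
upper-mantle rock: 3261 kg/m³ × 9.81 m/s² × 26400 m = 8.445×10^8 Pa = 844.5 MPa
Total = 5.383 + 114.6 + 75.06 + 95.30 + 844.5 = 1134.9 MPa

1100 MPa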